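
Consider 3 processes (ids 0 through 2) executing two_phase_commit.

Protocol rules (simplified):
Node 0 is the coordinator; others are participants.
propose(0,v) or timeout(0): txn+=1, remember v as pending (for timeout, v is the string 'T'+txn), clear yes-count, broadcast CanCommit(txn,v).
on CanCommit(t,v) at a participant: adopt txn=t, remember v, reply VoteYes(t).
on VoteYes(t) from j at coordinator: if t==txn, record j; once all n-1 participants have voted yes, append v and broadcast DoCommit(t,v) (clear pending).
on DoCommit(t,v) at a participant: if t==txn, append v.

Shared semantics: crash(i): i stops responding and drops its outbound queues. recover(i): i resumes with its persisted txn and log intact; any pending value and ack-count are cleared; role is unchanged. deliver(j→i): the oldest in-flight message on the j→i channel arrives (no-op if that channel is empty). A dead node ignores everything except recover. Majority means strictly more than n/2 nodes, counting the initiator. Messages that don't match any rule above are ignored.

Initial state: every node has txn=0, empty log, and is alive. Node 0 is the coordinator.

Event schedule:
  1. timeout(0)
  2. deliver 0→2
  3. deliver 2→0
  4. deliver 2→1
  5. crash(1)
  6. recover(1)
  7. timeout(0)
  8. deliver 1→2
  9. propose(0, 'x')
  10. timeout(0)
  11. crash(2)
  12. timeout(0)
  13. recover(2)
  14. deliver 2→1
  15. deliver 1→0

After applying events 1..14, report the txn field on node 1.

0

[1] timeout(0) → N0(coor t1 [-])
[2] deliver 0→2 → N2(part t1 [-])
[3] deliver 2→0 → ∅
[4] deliver 2→1 → ∅
[5] crash(1) → N1(✗part t0 [-])
[6] recover(1) → N1(part t0 [-])
[7] timeout(0) → N0(coor t2 [-])
[8] deliver 1→2 → ∅
[9] propose(0,'x') → N0(coor t3 [-])
[10] timeout(0) → N0(coor t4 [-])
[11] crash(2) → N2(✗part t1 [-])
[12] timeout(0) → N0(coor t5 [-])
[13] recover(2) → N2(part t1 [-])
[14] deliver 2→1 → ∅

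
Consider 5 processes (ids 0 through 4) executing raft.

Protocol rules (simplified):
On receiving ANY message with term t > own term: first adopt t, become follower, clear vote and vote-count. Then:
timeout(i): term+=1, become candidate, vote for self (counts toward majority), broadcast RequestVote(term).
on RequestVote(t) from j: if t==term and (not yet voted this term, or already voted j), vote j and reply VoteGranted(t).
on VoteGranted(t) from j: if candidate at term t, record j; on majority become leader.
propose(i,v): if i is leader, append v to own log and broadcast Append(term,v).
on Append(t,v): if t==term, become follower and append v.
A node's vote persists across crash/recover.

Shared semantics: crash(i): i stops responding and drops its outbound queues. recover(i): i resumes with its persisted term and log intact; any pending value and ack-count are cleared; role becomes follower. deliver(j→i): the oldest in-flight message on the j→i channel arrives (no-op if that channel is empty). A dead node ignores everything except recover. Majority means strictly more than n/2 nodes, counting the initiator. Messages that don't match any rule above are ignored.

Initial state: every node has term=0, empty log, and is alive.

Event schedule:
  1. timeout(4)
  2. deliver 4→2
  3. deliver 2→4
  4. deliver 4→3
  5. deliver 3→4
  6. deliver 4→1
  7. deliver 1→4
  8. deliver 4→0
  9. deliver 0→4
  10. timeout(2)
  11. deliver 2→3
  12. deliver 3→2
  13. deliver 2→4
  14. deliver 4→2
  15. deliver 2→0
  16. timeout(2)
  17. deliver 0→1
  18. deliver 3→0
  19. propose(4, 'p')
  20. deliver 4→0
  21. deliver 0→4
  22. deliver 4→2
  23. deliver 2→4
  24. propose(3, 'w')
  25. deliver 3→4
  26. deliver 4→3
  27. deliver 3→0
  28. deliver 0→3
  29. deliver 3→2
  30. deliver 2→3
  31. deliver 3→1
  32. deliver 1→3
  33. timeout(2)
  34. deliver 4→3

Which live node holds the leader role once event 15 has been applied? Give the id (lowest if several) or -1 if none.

2

step 1 timeout(4): 4={cand,t=1,log=-}
step 2 deliver 4→2: 2={foll,t=1,log=-}
step 3 deliver 2→4: —
step 4 deliver 4→3: 3={foll,t=1,log=-}
step 5 deliver 3→4: 4={lead,t=1,log=-}
step 6 deliver 4→1: 1={foll,t=1,log=-}
step 7 deliver 1→4: —
step 8 deliver 4→0: 0={foll,t=1,log=-}
step 9 deliver 0→4: —
step 10 timeout(2): 2={cand,t=2,log=-}
step 11 deliver 2→3: 3={foll,t=2,log=-}
step 12 deliver 3→2: —
step 13 deliver 2→4: 4={foll,t=2,log=-}
step 14 deliver 4→2: 2={lead,t=2,log=-}
step 15 deliver 2→0: 0={foll,t=2,log=-}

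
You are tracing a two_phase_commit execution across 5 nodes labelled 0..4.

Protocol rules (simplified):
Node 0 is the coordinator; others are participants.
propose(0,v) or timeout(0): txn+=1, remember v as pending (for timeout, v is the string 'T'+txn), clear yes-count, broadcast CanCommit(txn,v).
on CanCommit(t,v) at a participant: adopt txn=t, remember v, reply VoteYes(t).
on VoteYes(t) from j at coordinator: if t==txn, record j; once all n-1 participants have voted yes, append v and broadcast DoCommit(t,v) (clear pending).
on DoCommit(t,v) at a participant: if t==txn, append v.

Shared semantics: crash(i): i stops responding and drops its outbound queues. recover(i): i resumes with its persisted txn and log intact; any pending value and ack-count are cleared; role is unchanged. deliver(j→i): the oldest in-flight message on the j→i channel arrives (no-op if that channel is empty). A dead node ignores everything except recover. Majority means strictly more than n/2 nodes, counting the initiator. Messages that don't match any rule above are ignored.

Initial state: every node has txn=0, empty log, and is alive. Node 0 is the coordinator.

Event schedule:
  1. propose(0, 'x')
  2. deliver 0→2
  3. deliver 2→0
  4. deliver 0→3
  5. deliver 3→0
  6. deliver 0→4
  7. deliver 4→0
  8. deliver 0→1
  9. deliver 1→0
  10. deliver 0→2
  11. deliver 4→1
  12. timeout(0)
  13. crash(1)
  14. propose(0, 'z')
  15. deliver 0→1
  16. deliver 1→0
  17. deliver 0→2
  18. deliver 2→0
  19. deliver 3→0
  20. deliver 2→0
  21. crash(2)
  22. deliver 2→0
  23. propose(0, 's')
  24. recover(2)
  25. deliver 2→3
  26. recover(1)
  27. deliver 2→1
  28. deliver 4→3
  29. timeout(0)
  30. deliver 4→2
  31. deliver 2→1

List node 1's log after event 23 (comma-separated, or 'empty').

empty

[1] propose(0,'x') → N0(coor t1 [-])
[2] deliver 0→2 → N2(part t1 [-])
[3] deliver 2→0 → ∅
[4] deliver 0→3 → N3(part t1 [-])
[5] deliver 3→0 → ∅
[6] deliver 0→4 → N4(part t1 [-])
[7] deliver 4→0 → ∅
[8] deliver 0→1 → N1(part t1 [-])
[9] deliver 1→0 → N0(coor t1 [x])
[10] deliver 0→2 → N2(part t1 [x])
[11] deliver 4→1 → ∅
[12] timeout(0) → N0(coor t2 [x])
[13] crash(1) → N1(✗part t1 [-])
[14] propose(0,'z') → N0(coor t3 [x])
[15] deliver 0→1 → ∅
[16] deliver 1→0 → ∅
[17] deliver 0→2 → N2(part t2 [x])
[18] deliver 2→0 → ∅
[19] deliver 3→0 → ∅
[20] deliver 2→0 → ∅
[21] crash(2) → N2(✗part t2 [x])
[22] deliver 2→0 → ∅
[23] propose(0,'s') → N0(coor t4 [x])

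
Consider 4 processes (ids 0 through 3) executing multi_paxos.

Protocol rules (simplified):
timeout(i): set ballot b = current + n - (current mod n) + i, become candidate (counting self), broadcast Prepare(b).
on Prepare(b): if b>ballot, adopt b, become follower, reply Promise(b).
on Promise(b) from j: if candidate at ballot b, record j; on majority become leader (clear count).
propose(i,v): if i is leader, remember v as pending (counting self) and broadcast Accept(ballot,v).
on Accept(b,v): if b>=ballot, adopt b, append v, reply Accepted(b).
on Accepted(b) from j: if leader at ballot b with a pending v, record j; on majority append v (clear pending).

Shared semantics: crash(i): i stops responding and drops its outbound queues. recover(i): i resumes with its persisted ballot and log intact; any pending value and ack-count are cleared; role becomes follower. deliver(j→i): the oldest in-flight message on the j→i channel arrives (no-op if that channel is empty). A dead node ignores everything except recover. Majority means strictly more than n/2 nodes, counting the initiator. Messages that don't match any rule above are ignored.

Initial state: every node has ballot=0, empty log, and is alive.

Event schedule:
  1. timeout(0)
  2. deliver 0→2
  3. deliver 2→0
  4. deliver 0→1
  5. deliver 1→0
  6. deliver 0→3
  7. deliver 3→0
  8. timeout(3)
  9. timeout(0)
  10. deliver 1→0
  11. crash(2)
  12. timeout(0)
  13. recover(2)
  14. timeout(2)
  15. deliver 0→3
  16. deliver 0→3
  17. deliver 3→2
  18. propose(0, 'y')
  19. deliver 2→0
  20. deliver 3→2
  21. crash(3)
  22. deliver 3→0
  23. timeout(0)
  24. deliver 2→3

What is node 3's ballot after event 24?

1. timeout(0):  <0:cand b4 ->
2. deliver 0→2:  <2:foll b4 ->
3. deliver 2→0:  nop
4. deliver 0→1:  <1:foll b4 ->
5. deliver 1→0:  <0:lead b4 ->
6. deliver 0→3:  <3:foll b4 ->
7. deliver 3→0:  nop
8. timeout(3):  <3:cand b11 ->
9. timeout(0):  <0:cand b8 ->
10. deliver 1→0:  nop
11. crash(2):  <2:✗foll b4 ->
12. timeout(0):  <0:cand b12 ->
13. recover(2):  <2:foll b4 ->
14. timeout(2):  <2:cand b10 ->
15. deliver 0→3:  nop
16. deliver 0→3:  <3:foll b12 ->
17. deliver 3→2:  <2:foll b11 ->
18. propose(0,'y'):  nop
19. deliver 2→0:  nop
20. deliver 3→2:  nop
21. crash(3):  <3:✗foll b12 ->
22. deliver 3→0:  nop
23. timeout(0):  <0:cand b16 ->
24. deliver 2→3:  nop

12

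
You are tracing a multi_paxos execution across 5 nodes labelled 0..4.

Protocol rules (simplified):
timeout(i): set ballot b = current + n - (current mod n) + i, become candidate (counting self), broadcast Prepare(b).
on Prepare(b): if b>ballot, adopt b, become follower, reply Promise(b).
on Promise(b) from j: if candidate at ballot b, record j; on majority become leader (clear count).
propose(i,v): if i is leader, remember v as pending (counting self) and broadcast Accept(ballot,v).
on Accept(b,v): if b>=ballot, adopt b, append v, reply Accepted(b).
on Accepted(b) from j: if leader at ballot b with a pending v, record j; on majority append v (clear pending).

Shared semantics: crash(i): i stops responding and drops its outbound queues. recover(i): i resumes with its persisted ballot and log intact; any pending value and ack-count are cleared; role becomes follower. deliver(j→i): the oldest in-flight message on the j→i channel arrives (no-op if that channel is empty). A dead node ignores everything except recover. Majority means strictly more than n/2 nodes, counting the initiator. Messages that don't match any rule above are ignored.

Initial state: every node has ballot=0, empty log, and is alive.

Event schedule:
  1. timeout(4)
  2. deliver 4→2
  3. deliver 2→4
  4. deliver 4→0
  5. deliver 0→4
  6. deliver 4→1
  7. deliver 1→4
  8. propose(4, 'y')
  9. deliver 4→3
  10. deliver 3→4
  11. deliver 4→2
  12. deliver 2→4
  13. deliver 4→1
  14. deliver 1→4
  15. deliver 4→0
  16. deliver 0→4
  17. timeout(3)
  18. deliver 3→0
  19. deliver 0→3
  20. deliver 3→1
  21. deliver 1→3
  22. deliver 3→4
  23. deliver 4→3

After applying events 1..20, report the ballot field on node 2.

after 1 — timeout(4): n4:cand/b9/[-]
after 2 — deliver 4→2: n2:foll/b9/[-]
after 3 — deliver 2→4: ·
after 4 — deliver 4→0: n0:foll/b9/[-]
after 5 — deliver 0→4: n4:lead/b9/[-]
after 6 — deliver 4→1: n1:foll/b9/[-]
after 7 — deliver 1→4: ·
after 8 — propose(4,'y'): ·
after 9 — deliver 4→3: n3:foll/b9/[-]
after 10 — deliver 3→4: ·
after 11 — deliver 4→2: n2:foll/b9/[y]
after 12 — deliver 2→4: ·
after 13 — deliver 4→1: n1:foll/b9/[y]
after 14 — deliver 1→4: n4:lead/b9/[y]
after 15 — deliver 4→0: n0:foll/b9/[y]
after 16 — deliver 0→4: ·
after 17 — timeout(3): n3:cand/b13/[-]
after 18 — deliver 3→0: n0:foll/b13/[y]
after 19 — deliver 0→3: ·
after 20 — deliver 3→1: n1:foll/b13/[y]

9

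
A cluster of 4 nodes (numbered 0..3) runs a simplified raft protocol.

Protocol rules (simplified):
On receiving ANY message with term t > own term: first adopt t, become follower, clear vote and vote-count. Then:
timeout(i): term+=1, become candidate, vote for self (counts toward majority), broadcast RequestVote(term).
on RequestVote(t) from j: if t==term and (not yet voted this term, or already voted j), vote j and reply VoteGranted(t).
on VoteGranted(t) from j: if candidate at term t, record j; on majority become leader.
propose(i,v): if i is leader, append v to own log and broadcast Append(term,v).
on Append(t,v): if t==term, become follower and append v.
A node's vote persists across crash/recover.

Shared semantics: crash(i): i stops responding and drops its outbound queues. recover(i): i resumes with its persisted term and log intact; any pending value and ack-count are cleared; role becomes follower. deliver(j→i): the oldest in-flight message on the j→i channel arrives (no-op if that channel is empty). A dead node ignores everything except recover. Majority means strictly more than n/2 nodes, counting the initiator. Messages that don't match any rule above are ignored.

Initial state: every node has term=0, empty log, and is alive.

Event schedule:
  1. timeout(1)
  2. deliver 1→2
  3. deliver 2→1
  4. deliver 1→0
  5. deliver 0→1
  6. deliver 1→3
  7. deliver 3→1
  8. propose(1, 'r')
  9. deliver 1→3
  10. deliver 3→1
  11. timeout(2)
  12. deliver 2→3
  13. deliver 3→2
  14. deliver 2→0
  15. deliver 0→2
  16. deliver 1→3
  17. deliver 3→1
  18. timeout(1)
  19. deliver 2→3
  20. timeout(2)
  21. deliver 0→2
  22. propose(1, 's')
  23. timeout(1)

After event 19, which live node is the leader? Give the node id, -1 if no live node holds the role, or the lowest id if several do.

2

1. timeout(1):  <1:cand t1 ->
2. deliver 1→2:  <2:foll t1 ->
3. deliver 2→1:  nop
4. deliver 1→0:  <0:foll t1 ->
5. deliver 0→1:  <1:lead t1 ->
6. deliver 1→3:  <3:foll t1 ->
7. deliver 3→1:  nop
8. propose(1,'r'):  <1:lead t1 r>
9. deliver 1→3:  <3:foll t1 r>
10. deliver 3→1:  nop
11. timeout(2):  <2:cand t2 ->
12. deliver 2→3:  <3:foll t2 r>
13. deliver 3→2:  nop
14. deliver 2→0:  <0:foll t2 ->
15. deliver 0→2:  <2:lead t2 ->
16. deliver 1→3:  nop
17. deliver 3→1:  nop
18. timeout(1):  <1:cand t2 r>
19. deliver 2→3:  nop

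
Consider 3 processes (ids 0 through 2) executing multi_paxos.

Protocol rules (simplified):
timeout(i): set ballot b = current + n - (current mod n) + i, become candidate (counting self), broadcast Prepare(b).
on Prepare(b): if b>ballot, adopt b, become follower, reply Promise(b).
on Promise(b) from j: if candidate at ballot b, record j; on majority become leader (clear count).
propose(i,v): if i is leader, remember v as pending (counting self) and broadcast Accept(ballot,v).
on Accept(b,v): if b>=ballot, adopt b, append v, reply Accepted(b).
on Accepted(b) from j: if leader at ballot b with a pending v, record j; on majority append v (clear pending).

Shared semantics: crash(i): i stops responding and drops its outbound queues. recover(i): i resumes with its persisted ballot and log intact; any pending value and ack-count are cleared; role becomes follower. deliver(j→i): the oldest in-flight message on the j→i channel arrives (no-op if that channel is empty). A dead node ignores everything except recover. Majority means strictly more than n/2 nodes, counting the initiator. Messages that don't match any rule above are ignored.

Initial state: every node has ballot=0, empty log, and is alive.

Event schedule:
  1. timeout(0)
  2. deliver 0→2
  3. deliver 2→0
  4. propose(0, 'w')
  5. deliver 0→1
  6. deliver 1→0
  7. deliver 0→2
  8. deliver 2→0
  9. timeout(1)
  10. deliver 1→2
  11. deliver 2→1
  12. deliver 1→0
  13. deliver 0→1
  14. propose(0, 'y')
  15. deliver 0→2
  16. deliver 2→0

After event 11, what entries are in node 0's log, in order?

w

e1 timeout(0): 0[cand,b=3,-]
e2 deliver 0→2: 2[foll,b=3,-]
e3 deliver 2→0: 0[lead,b=3,-]
e4 propose(0,'w'): ·
e5 deliver 0→1: 1[foll,b=3,-]
e6 deliver 1→0: ·
e7 deliver 0→2: 2[foll,b=3,w]
e8 deliver 2→0: 0[lead,b=3,w]
e9 timeout(1): 1[cand,b=7,-]
e10 deliver 1→2: 2[foll,b=7,w]
e11 deliver 2→1: 1[lead,b=7,-]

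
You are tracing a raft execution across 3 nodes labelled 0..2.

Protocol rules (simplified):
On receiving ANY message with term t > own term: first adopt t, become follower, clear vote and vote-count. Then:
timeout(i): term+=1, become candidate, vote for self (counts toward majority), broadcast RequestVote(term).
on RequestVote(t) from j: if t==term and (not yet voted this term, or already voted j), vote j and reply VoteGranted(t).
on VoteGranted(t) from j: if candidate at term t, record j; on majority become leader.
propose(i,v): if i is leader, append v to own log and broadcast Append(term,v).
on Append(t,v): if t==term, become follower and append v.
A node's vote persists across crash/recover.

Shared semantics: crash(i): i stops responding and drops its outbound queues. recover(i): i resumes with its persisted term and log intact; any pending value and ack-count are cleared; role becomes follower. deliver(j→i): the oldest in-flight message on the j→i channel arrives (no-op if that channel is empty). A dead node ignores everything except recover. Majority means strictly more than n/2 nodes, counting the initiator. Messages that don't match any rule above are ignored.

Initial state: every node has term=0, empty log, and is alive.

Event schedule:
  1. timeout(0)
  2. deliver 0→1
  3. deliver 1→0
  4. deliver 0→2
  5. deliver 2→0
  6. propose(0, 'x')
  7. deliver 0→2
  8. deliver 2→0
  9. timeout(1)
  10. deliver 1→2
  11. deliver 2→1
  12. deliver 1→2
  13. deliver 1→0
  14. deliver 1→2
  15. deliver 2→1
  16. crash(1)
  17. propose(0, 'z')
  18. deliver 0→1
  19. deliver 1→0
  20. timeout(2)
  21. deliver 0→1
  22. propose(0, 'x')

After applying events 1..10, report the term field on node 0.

1

e1 timeout(0): 0[cand,t=1,-]
e2 deliver 0→1: 1[foll,t=1,-]
e3 deliver 1→0: 0[lead,t=1,-]
e4 deliver 0→2: 2[foll,t=1,-]
e5 deliver 2→0: ·
e6 propose(0,'x'): 0[lead,t=1,x]
e7 deliver 0→2: 2[foll,t=1,x]
e8 deliver 2→0: ·
e9 timeout(1): 1[cand,t=2,-]
e10 deliver 1→2: 2[foll,t=2,x]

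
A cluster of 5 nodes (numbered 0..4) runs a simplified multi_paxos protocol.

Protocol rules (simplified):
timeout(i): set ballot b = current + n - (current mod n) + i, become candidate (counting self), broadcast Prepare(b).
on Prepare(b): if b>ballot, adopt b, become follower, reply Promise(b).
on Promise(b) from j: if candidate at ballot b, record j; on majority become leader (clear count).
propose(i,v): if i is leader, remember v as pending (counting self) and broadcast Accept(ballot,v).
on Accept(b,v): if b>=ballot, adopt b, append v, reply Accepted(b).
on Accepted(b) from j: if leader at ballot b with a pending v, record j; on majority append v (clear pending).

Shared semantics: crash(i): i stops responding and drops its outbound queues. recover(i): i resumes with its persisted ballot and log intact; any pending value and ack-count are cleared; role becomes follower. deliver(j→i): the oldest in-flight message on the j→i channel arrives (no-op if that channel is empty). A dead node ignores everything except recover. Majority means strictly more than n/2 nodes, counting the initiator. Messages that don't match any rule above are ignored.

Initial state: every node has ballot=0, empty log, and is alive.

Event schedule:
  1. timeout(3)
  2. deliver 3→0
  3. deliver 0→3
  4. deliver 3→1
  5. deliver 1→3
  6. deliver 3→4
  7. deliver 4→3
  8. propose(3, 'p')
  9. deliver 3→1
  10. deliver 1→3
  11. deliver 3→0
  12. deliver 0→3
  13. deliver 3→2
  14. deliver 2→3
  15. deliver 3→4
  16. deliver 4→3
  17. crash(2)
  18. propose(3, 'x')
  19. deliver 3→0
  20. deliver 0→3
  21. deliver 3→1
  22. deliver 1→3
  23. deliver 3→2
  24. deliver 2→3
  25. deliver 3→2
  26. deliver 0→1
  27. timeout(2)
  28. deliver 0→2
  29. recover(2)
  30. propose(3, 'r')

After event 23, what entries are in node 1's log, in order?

p,x

e1 timeout(3): 3[cand,b=8,-]
e2 deliver 3→0: 0[foll,b=8,-]
e3 deliver 0→3: ·
e4 deliver 3→1: 1[foll,b=8,-]
e5 deliver 1→3: 3[lead,b=8,-]
e6 deliver 3→4: 4[foll,b=8,-]
e7 deliver 4→3: ·
e8 propose(3,'p'): ·
e9 deliver 3→1: 1[foll,b=8,p]
e10 deliver 1→3: ·
e11 deliver 3→0: 0[foll,b=8,p]
e12 deliver 0→3: 3[lead,b=8,p]
e13 deliver 3→2: 2[foll,b=8,-]
e14 deliver 2→3: ·
e15 deliver 3→4: 4[foll,b=8,p]
e16 deliver 4→3: ·
e17 crash(2): 2[✗foll,b=8,-]
e18 propose(3,'x'): ·
e19 deliver 3→0: 0[foll,b=8,p,x]
e20 deliver 0→3: ·
e21 deliver 3→1: 1[foll,b=8,p,x]
e22 deliver 1→3: 3[lead,b=8,p,x]
e23 deliver 3→2: ·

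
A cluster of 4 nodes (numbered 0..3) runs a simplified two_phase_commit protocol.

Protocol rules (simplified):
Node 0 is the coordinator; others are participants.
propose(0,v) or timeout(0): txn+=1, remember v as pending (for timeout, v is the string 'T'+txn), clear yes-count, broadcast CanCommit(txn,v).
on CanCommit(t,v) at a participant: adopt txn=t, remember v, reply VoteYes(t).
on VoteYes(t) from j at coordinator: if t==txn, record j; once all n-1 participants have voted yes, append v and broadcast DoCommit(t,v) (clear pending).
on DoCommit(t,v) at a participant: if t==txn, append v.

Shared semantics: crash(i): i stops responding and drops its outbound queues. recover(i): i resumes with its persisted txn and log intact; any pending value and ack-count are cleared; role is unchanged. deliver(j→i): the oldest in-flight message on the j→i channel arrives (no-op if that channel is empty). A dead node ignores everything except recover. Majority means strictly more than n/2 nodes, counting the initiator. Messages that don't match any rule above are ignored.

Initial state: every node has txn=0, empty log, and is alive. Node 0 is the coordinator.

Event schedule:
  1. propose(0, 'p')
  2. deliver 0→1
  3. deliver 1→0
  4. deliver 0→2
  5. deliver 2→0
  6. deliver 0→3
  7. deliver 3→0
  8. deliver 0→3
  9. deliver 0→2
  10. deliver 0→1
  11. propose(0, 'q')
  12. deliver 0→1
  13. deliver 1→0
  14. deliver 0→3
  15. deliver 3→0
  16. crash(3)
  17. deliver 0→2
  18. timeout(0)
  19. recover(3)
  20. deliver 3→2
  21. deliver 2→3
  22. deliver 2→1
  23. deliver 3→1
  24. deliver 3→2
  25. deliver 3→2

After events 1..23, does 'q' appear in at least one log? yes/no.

1. propose(0,'p'):  <0:coor t1 ->
2. deliver 0→1:  <1:part t1 ->
3. deliver 1→0:  nop
4. deliver 0→2:  <2:part t1 ->
5. deliver 2→0:  nop
6. deliver 0→3:  <3:part t1 ->
7. deliver 3→0:  <0:coor t1 p>
8. deliver 0→3:  <3:part t1 p>
9. deliver 0→2:  <2:part t1 p>
10. deliver 0→1:  <1:part t1 p>
11. propose(0,'q'):  <0:coor t2 p>
12. deliver 0→1:  <1:part t2 p>
13. deliver 1→0:  nop
14. deliver 0→3:  <3:part t2 p>
15. deliver 3→0:  nop
16. crash(3):  <3:✗part t2 p>
17. deliver 0→2:  <2:part t2 p>
18. timeout(0):  <0:coor t3 p>
19. recover(3):  <3:part t2 p>
20. deliver 3→2:  nop
21. deliver 2→3:  nop
22. deliver 2→1:  nop
23. deliver 3→1:  nop

no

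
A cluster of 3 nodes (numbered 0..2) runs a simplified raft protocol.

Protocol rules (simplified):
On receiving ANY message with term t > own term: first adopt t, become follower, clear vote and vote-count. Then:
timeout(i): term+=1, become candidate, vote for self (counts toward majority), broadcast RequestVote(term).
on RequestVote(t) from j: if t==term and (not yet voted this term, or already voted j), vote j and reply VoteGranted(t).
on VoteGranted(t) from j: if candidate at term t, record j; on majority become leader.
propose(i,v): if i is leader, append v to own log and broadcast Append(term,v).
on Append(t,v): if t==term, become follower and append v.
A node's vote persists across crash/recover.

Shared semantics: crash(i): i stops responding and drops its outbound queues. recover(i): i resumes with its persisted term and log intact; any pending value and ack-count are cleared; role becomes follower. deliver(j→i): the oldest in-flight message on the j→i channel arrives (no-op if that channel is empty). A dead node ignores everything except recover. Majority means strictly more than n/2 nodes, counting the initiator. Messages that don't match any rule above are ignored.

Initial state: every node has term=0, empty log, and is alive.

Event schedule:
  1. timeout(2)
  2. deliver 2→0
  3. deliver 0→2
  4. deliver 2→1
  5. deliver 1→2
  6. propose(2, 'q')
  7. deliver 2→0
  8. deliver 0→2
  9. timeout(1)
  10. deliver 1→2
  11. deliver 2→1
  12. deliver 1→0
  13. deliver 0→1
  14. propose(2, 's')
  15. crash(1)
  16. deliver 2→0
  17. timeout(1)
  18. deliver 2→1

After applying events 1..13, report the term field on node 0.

2

1. timeout(2):  <2:cand t1 ->
2. deliver 2→0:  <0:foll t1 ->
3. deliver 0→2:  <2:lead t1 ->
4. deliver 2→1:  <1:foll t1 ->
5. deliver 1→2:  nop
6. propose(2,'q'):  <2:lead t1 q>
7. deliver 2→0:  <0:foll t1 q>
8. deliver 0→2:  nop
9. timeout(1):  <1:cand t2 ->
10. deliver 1→2:  <2:foll t2 q>
11. deliver 2→1:  nop
12. deliver 1→0:  <0:foll t2 q>
13. deliver 0→1:  <1:lead t2 ->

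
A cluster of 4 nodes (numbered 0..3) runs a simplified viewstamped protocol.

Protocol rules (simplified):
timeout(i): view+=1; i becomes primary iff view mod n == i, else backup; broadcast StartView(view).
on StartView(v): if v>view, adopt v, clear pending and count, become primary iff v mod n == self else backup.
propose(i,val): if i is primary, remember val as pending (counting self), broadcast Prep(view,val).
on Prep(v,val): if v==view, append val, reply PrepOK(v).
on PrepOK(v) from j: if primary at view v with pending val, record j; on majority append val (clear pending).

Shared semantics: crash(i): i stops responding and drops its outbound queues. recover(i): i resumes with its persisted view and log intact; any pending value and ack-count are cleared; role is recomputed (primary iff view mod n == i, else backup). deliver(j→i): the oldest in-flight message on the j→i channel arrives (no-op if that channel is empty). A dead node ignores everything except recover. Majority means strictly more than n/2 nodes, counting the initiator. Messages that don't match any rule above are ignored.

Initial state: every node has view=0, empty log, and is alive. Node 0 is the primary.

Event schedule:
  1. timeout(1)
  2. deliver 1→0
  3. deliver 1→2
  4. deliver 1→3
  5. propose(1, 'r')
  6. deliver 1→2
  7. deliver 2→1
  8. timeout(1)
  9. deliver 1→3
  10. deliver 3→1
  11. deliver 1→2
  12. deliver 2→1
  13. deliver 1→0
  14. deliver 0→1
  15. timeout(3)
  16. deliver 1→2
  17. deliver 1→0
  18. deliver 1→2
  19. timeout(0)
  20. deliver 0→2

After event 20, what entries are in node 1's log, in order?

after 1 — timeout(1): n1:prim/v1/[-]
after 2 — deliver 1→0: n0:back/v1/[-]
after 3 — deliver 1→2: n2:back/v1/[-]
after 4 — deliver 1→3: n3:back/v1/[-]
after 5 — propose(1,'r'): ·
after 6 — deliver 1→2: n2:back/v1/[r]
after 7 — deliver 2→1: ·
after 8 — timeout(1): n1:back/v2/[-]
after 9 — deliver 1→3: n3:back/v1/[r]
after 10 — deliver 3→1: ·
after 11 — deliver 1→2: n2:prim/v2/[r]
after 12 — deliver 2→1: ·
after 13 — deliver 1→0: n0:back/v1/[r]
after 14 — deliver 0→1: ·
after 15 — timeout(3): n3:back/v2/[r]
after 16 — deliver 1→2: ·
after 17 — deliver 1→0: n0:back/v2/[r]
after 18 — deliver 1→2: ·
after 19 — timeout(0): n0:back/v3/[r]
after 20 — deliver 0→2: n2:back/v3/[r]

empty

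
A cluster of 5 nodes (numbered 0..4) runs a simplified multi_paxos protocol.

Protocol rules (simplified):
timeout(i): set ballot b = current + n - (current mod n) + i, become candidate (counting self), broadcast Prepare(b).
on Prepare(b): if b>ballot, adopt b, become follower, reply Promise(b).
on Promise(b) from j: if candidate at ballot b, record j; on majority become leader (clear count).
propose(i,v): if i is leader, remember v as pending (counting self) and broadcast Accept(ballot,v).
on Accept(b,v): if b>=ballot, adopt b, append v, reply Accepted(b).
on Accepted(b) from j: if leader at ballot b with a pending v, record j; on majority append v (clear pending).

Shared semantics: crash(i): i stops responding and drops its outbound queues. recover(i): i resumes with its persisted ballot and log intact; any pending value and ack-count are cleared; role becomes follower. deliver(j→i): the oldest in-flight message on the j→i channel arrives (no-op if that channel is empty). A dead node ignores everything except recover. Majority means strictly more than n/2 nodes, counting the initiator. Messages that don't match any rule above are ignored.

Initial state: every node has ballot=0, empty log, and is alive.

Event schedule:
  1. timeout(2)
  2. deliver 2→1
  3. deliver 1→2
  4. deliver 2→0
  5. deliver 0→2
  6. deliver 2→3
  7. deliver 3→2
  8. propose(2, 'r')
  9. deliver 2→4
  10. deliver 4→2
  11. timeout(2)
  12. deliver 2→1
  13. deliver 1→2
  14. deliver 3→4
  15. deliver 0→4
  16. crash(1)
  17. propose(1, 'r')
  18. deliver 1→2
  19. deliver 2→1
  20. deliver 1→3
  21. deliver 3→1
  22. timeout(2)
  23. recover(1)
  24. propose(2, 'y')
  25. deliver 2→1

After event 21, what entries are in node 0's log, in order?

empty

e1 timeout(2): 2[cand,b=7,-]
e2 deliver 2→1: 1[foll,b=7,-]
e3 deliver 1→2: ·
e4 deliver 2→0: 0[foll,b=7,-]
e5 deliver 0→2: 2[lead,b=7,-]
e6 deliver 2→3: 3[foll,b=7,-]
e7 deliver 3→2: ·
e8 propose(2,'r'): ·
e9 deliver 2→4: 4[foll,b=7,-]
e10 deliver 4→2: ·
e11 timeout(2): 2[cand,b=12,-]
e12 deliver 2→1: 1[foll,b=7,r]
e13 deliver 1→2: ·
e14 deliver 3→4: ·
e15 deliver 0→4: ·
e16 crash(1): 1[✗foll,b=7,r]
e17 propose(1,'r'): ·
e18 deliver 1→2: ·
e19 deliver 2→1: ·
e20 deliver 1→3: ·
e21 deliver 3→1: ·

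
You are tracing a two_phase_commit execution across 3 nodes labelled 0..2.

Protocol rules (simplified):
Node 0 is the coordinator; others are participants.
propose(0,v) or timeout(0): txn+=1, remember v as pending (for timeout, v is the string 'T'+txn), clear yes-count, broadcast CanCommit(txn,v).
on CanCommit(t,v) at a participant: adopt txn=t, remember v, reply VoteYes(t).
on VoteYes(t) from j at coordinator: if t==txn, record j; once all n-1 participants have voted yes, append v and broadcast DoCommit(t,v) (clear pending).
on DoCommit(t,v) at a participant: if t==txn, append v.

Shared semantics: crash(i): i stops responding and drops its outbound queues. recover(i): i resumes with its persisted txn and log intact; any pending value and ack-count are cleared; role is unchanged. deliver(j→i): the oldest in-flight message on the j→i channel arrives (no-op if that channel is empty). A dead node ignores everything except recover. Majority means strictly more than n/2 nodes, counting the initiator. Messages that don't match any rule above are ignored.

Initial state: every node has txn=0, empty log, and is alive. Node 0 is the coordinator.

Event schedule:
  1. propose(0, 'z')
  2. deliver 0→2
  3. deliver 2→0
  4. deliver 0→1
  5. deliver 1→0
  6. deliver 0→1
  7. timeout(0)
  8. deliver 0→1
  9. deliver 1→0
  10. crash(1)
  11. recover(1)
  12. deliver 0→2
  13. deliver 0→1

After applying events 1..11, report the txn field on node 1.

2

after 1 — propose(0,'z'): n0:coor/t1/[-]
after 2 — deliver 0→2: n2:part/t1/[-]
after 3 — deliver 2→0: ·
after 4 — deliver 0→1: n1:part/t1/[-]
after 5 — deliver 1→0: n0:coor/t1/[z]
after 6 — deliver 0→1: n1:part/t1/[z]
after 7 — timeout(0): n0:coor/t2/[z]
after 8 — deliver 0→1: n1:part/t2/[z]
after 9 — deliver 1→0: ·
after 10 — crash(1): n1:✗part/t2/[z]
after 11 — recover(1): n1:part/t2/[z]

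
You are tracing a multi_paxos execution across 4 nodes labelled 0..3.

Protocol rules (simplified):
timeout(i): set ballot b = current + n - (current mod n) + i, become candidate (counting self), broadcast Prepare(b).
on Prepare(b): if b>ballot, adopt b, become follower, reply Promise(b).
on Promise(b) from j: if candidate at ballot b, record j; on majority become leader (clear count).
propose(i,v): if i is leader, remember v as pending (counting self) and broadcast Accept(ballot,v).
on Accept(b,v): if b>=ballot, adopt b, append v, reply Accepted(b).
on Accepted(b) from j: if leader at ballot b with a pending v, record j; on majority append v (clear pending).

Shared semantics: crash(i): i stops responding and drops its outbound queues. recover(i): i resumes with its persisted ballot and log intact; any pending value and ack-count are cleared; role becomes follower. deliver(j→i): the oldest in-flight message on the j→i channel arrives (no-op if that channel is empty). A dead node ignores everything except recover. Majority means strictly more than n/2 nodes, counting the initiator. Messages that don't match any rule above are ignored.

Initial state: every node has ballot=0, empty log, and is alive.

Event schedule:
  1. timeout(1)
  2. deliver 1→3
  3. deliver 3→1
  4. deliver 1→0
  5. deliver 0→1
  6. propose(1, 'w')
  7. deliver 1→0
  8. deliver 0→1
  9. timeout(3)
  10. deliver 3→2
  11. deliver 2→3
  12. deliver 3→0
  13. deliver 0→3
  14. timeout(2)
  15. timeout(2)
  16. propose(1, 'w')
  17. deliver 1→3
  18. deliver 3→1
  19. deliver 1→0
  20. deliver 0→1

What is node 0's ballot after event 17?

11

after 1 — timeout(1): n1:cand/b5/[-]
after 2 — deliver 1→3: n3:foll/b5/[-]
after 3 — deliver 3→1: ·
after 4 — deliver 1→0: n0:foll/b5/[-]
after 5 — deliver 0→1: n1:lead/b5/[-]
after 6 — propose(1,'w'): ·
after 7 — deliver 1→0: n0:foll/b5/[w]
after 8 — deliver 0→1: ·
after 9 — timeout(3): n3:cand/b11/[-]
after 10 — deliver 3→2: n2:foll/b11/[-]
after 11 — deliver 2→3: ·
after 12 — deliver 3→0: n0:foll/b11/[w]
after 13 — deliver 0→3: n3:lead/b11/[-]
after 14 — timeout(2): n2:cand/b14/[-]
after 15 — timeout(2): n2:cand/b18/[-]
after 16 — propose(1,'w'): ·
after 17 — deliver 1→3: ·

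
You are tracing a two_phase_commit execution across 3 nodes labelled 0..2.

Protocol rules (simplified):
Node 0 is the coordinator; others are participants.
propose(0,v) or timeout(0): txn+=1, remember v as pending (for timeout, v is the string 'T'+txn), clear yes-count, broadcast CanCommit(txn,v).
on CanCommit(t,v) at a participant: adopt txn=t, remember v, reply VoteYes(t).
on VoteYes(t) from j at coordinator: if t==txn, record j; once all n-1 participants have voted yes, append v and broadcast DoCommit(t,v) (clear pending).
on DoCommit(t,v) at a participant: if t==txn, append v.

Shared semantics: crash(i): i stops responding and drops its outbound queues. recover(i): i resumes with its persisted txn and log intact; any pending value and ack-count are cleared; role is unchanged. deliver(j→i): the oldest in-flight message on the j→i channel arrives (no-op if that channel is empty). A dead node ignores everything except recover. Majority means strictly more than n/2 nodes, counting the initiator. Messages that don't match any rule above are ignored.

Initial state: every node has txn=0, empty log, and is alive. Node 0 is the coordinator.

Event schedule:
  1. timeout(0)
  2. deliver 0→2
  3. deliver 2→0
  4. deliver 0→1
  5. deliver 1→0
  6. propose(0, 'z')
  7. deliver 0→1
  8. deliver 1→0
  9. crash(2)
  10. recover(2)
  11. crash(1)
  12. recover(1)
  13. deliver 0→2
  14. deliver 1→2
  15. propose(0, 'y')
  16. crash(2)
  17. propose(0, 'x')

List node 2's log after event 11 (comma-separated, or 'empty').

[1] timeout(0) → N0(coor t1 [-])
[2] deliver 0→2 → N2(part t1 [-])
[3] deliver 2→0 → ∅
[4] deliver 0→1 → N1(part t1 [-])
[5] deliver 1→0 → N0(coor t1 [T1])
[6] propose(0,'z') → N0(coor t2 [T1])
[7] deliver 0→1 → N1(part t1 [T1])
[8] deliver 1→0 → ∅
[9] crash(2) → N2(✗part t1 [-])
[10] recover(2) → N2(part t1 [-])
[11] crash(1) → N1(✗part t1 [T1])

empty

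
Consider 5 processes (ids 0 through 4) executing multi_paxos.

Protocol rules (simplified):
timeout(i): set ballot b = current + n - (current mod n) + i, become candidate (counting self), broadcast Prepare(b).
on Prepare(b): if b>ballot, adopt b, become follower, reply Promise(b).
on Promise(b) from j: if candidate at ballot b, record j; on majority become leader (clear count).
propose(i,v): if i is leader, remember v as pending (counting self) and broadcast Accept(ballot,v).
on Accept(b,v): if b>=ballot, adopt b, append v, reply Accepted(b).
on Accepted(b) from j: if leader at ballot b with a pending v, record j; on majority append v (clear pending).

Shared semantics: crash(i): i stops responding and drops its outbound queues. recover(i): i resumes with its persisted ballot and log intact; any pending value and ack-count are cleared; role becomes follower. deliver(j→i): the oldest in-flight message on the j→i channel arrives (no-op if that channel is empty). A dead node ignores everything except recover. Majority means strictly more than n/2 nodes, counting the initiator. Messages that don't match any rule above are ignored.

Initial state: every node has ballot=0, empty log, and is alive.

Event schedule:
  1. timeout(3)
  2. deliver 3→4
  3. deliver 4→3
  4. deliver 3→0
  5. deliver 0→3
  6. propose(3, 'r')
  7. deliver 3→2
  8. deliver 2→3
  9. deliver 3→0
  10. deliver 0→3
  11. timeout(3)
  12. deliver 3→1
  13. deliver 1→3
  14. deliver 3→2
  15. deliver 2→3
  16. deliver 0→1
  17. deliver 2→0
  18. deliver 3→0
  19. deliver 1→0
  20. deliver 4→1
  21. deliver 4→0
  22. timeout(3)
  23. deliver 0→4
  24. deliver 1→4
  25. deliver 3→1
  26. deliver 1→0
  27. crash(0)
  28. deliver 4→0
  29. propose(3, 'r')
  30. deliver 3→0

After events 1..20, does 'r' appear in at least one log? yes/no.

1. timeout(3):  <3:cand b8 ->
2. deliver 3→4:  <4:foll b8 ->
3. deliver 4→3:  nop
4. deliver 3→0:  <0:foll b8 ->
5. deliver 0→3:  <3:lead b8 ->
6. propose(3,'r'):  nop
7. deliver 3→2:  <2:foll b8 ->
8. deliver 2→3:  nop
9. deliver 3→0:  <0:foll b8 r>
10. deliver 0→3:  nop
11. timeout(3):  <3:cand b13 ->
12. deliver 3→1:  <1:foll b8 ->
13. deliver 1→3:  nop
14. deliver 3→2:  <2:foll b8 r>
15. deliver 2→3:  nop
16. deliver 0→1:  nop
17. deliver 2→0:  nop
18. deliver 3→0:  <0:foll b13 r>
19. deliver 1→0:  nop
20. deliver 4→1:  nop

yes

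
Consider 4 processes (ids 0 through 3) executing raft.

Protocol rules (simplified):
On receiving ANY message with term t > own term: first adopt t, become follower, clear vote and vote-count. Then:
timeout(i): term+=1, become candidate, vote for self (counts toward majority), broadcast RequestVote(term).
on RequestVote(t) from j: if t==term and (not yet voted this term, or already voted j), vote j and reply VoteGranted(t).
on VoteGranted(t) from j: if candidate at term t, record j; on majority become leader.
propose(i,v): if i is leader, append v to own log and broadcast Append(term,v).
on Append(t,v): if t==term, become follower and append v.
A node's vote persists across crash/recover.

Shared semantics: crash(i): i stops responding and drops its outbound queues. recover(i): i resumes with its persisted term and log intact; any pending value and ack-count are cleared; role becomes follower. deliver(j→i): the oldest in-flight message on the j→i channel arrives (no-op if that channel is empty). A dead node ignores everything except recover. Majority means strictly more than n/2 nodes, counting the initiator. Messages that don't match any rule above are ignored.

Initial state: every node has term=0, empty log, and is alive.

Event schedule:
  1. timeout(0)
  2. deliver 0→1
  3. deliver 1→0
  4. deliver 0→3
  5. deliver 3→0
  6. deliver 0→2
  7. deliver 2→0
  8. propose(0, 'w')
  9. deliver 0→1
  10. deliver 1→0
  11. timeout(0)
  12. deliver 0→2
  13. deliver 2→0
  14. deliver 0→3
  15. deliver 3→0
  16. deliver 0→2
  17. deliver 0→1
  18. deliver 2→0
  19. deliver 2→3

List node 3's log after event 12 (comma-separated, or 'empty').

step 1 timeout(0): 0={cand,t=1,log=-}
step 2 deliver 0→1: 1={foll,t=1,log=-}
step 3 deliver 1→0: —
step 4 deliver 0→3: 3={foll,t=1,log=-}
step 5 deliver 3→0: 0={lead,t=1,log=-}
step 6 deliver 0→2: 2={foll,t=1,log=-}
step 7 deliver 2→0: —
step 8 propose(0,'w'): 0={lead,t=1,log=w}
step 9 deliver 0→1: 1={foll,t=1,log=w}
step 10 deliver 1→0: —
step 11 timeout(0): 0={cand,t=2,log=w}
step 12 deliver 0→2: 2={foll,t=1,log=w}

empty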